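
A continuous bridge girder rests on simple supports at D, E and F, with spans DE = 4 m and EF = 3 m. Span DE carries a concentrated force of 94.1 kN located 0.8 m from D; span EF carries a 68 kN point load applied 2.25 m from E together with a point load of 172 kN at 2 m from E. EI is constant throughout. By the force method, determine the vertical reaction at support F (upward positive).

Take M_E as the redundant. Released structure: two simple spans DE and EF with a hinge at E.
Rotations at E on the released spans (each span's end-slope, ×1/EI):
  span DE: point load 94.1 at a = 0.8: Pab(L + a)/(6LEI) = 48.18/EI
  span EF: point load 68 at a = 2.25: Pab(L + b)/(6LEI) = 23.91/EI
  span EF: point load 172 at a = 2: Pab(L + b)/(6LEI) = 76.44/EI
  relative rotation θ_0 = (48.18 + 100.4)/EI = 148.5/EI
A unit hogging moment at E produces rotation L₁/(3EI) + L₂/(3EI) = 2.333/EI.
Slope continuity at E: θ_0 = M_E·2.333/EI, so M_E = 148.5/2.333 = 63.66 kN·m (hogging).
Span EF, ΣM about F: R_E^{EF}·3 = 223 + 63.66, so R_E^{EF} = 95.55 kN and R_F = 240 − 95.55 = 144.4 kN.

R_F = 144.4 kN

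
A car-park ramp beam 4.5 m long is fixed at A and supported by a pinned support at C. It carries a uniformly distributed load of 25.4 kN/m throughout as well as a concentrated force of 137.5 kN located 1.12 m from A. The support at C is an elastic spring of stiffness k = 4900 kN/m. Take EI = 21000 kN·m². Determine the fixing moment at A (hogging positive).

M_A = 195.9 kN·m

Release the roller at C. Primary structure: cantilever fixed at A.
Free-end deflection of the primary structure under the applied loading (downward +):
  UDL 25.4: wL⁴/(8EI) = 1302/EI
  point load 137.5 at a = 1.12: Pa²(3L − a)/(6EI) = 355.9/EI
  δ_0 = 1658/EI
Flexibility coefficient — unit upward force at C: δ_{CC} = L³/(3EI) = 30.38/EI.
With EI = 21000 kN·m²: δ_0 = 0.078944 m and δ_{CC} = 0.001446 m/kN.
Compatibility — the spring shortens by R_C/k under the reaction it provides: δ_0 − R_C·δ_{CC} = R_C/k. With 1/k = 0.000204 m/kN, R_C = δ_0 / (δ_{CC} + 1/k) = 0.078944 / (0.001446 + 0.000204) = 47.83 kN.
Moment equilibrium about A: M_A = Σ(load moments about A) − R_C·L = 411.2 − 47.83×4.5 = 195.9 kN·m.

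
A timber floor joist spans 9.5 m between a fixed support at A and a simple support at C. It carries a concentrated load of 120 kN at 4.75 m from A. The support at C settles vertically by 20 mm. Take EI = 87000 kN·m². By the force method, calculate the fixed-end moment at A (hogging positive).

M_A = 271.6 kN·m

Release the roller at C. Primary structure: cantilever fixed at A.
Downward deflection at the released point C due to the loads:
  point load 120 at a = 4.75: Pa²(3L − a)/(6EI) = 10717/EI
Tip deflection under a unit load at C: L³/(3EI) = 285.8/EI.
With EI = 87000 kN·m²: δ_0 = 0.12319 m and δ_{CC} = 0.003285 m/kN.
Compatibility — the beam at C must follow the support down by 0.02 m: δ_0 − R_C·δ_{CC} = 0.02, so R_C = (0.12319 − 0.02)/0.003285 = 31.41 kN.
Moment equilibrium about A: M_A = Σ(load moments about A) − R_C·L = 570 − 31.41×9.5 = 271.6 kN·m.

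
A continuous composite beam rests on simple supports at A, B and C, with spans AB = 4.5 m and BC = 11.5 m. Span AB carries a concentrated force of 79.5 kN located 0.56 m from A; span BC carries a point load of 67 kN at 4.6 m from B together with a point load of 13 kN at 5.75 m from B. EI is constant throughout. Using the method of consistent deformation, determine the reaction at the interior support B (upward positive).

R_B = 97.6 kN

Insert a hinge at B; M_B is the redundant, and each span becomes simply supported.
End slopes at the hinge B, treating each span as simply supported:
  span AB: point load 79.5 at a = 0.56: Pab(L + a)/(6LEI) = 32.87/EI
  span BC: point load 67 at a = 4.6: Pab(L + b)/(6LEI) = 567.1/EI
  span BC: point load 13 at a = 5.75: Pab(L + b)/(6LEI) = 107.5/EI
  relative rotation θ_0 = (32.87 + 674.5)/EI = 707.4/EI
A unit hogging moment at B produces rotation L₁/(3EI) + L₂/(3EI) = 5.333/EI.
Slope continuity at B: θ_0 = M_B·5.333/EI, so M_B = 707.4/5.333 = 132.6 kN·m (hogging).
Span AB, ΣM about A with M_B applied at B: R_B^{AB}·4.5 = 44.52 + 132.6, so R_B^{AB} = 39.37 kN and R_A = 79.5 − 39.37 = 40.13 kN.
Span BC, ΣM about C: R_B^{BC}·11.5 = 537 + 132.6, so R_B^{BC} = 58.23 kN and R_C = 80 − 58.23 = 21.77 kN.
R_B = 39.37 + 58.23 = 97.6 kN.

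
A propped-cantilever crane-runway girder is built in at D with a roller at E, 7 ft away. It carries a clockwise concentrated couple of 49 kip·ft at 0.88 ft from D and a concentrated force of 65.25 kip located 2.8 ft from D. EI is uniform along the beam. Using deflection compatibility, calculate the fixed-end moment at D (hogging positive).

M_D = 119.4 kip·ft

Remove the prop at E; the released (primary) structure is a cantilever built in at D.
Free-end deflection of the primary structure under the applied loading (downward +):
  clockwise couple 49 at a = 0.88: M₀a(2L − a)/(2EI) = 282.9/EI
  point load 65.25 at a = 2.8: Pa²(3L − a)/(6EI) = 1552/EI
  δ_0 = 1835/EI
Flexibility coefficient — unit upward force at E: δ_{EE} = L³/(3EI) = 114.3/EI.
The prop prevents deflection at E: R_E = δ_0/δ_{EE} = 1835/114.3 = 16.05 kip.
Moment equilibrium about D: M_D = Σ(load moments about D) − R_E·L = 231.7 − 16.05×7 = 119.4 kip·ft.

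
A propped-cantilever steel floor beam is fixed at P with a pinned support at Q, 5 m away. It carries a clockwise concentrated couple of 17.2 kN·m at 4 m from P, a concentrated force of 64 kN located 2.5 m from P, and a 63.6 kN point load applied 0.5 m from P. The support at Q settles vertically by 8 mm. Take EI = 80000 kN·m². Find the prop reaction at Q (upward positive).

R_Q = 10.52 kN

Release the roller at Q. Primary structure: cantilever fixed at P.
Downward deflection at the released point Q due to the loads:
  clockwise couple 17.2 at a = 4: M₀a(2L − a)/(2EI) = 206.4/EI
  point load 64 at a = 2.5: Pa²(3L − a)/(6EI) = 833.3/EI
  point load 63.6 at a = 0.5: Pa²(3L − a)/(6EI) = 38.42/EI
  δ_0 = 1078/EI
Tip deflection under a unit load at Q: L³/(3EI) = 41.67/EI.
With EI = 80000 kN·m²: δ_0 = 0.013477 m and δ_{QQ} = 0.000521 m/kN.
Compatibility — the beam at Q must follow the support down by 0.008 m: δ_0 − R_Q·δ_{QQ} = 0.008, so R_Q = (0.013477 − 0.008)/0.000521 = 10.52 kN.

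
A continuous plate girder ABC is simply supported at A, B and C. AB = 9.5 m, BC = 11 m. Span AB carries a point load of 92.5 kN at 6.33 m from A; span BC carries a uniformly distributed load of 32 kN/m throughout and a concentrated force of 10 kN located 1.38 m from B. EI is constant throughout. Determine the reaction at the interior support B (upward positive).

R_B = 313.3 kN

Release continuity at B by inserting a hinge; the redundant is the internal moment M_B. The primary structure is two simply-supported spans AB and BC.
End slopes at the hinge B, treating each span as simply supported:
  span AB: point load 92.5 at a = 6.33: Pab(L + a)/(6LEI) = 515.5/EI
  span BC: UDL 32: wL³/(24EI) = 1775/EI
  span BC: point load 10 at a = 1.38: Pab(L + b)/(6LEI) = 41.48/EI
  relative rotation θ_0 = (515.5 + 1816)/EI = 2332/EI
A unit hogging moment at B produces rotation L₁/(3EI) + L₂/(3EI) = 6.833/EI.
Compatibility: M_B·(L₁+L₂)/(3EI) = θ_0, giving M_B = 341.2 kN·m (hogging).
Span AB, ΣM about A with M_B applied at B: R_B^{AB}·9.5 = 585.5 + 341.2, so R_B^{AB} = 97.55 kN and R_A = 92.5 − 97.55 = -5.051 kN.
Span BC, ΣM about C: R_B^{BC}·11 = 2032 + 341.2, so R_B^{BC} = 215.8 kN and R_C = 362 − 215.8 = 146.2 kN.
R_B = 97.55 + 215.8 = 313.3 kN.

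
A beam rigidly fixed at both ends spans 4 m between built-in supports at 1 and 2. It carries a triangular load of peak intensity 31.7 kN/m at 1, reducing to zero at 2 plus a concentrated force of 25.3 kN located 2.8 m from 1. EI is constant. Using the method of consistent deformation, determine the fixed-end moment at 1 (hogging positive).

M_1 = 31.74 kN·m

Take the two fixed-end moments M_1, M_2 as redundants; the released structure is the simple span 12.
On the primary (simply-supported) span, the end slopes from the loading are:
  at 1: triangular load, peak 31.7: w₀L³/(45EI) = 45.08/EI
  at 2: triangular load, peak 31.7: 7w₀L³/(360EI) = 39.45/EI
  at 1: point load 25.3 at a = 2.8: Pab(L + b)/(6LEI) = 18.42/EI
  at 2: point load 25.3 at a = 2.8: Pab(L + a)/(6LEI) = 24.09/EI
  θ_10 = 63.5/EI,  θ_20 = 63.53/EI
Flexibility coefficients: a unit moment at one end gives L/(3EI) there and L/(6EI) at the far end, so f₁₁ = f₂₂ = 1.333/EI and f₁₂ = f₂₁ = 0.6667/EI.
Compatibility — zero rotation at each built-in end:
  1.333 M_1 + 0.6667 M_2 = 63.5
  0.6667 M_1 + 1.333 M_2 = 63.53
Solving the pair gives M_1 = 31.74 kN·m and M_2 = 31.78 kN·m (hogging).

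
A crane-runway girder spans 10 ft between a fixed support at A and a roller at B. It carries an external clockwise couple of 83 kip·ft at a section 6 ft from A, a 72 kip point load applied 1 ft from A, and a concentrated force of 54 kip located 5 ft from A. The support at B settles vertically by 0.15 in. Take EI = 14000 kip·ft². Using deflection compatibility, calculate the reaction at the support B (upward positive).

R_B = 27.85 kip

Take the reaction at B as the redundant and release it; the primary structure is a cantilever fixed at A.
Deflection at B on the released cantilever, summing each load's contribution:
  clockwise couple 83 at a = 6: M₀a(2L − a)/(2EI) = 3486/EI
  point load 72 at a = 1: Pa²(3L − a)/(6EI) = 348/EI
  point load 54 at a = 5: Pa²(3L − a)/(6EI) = 5625/EI
  δ_0 = 9459/EI
Tip deflection under a unit load at B: L³/(3EI) = 333.3/EI.
With EI = 14000 kip·ft²: δ_0 = 0.67564 ft and δ_{BB} = 0.02381 ft/kip.
Compatibility — the beam at B must follow the support down by 0.0125 ft: δ_0 − R_B·δ_{BB} = 0.0125, so R_B = (0.67564 − 0.0125)/0.02381 = 27.85 kip.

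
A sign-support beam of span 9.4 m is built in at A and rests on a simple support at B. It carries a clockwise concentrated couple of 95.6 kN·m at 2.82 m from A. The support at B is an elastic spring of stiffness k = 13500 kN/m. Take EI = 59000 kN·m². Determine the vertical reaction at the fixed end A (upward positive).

Release the roller at B. Primary structure: cantilever fixed at A.
Free-end deflection of the primary structure under the applied loading (downward +):
  clockwise couple 95.6 at a = 2.82: M₀a(2L − a)/(2EI) = 2154/EI
Tip deflection under a unit load at B: L³/(3EI) = 276.9/EI.
With EI = 59000 kN·m²: δ_0 = 0.036509 m and δ_{BB} = 0.004693 m/kN.
Compatibility — the spring shortens by R_B/k under the reaction it provides: δ_0 − R_B·δ_{BB} = R_B/k. With 1/k = 0.000074 m/kN, R_B = δ_0 / (δ_{BB} + 1/k) = 0.036509 / (0.004693 + 0.000074) = 7.659 kN.
Vertical equilibrium: R_A = ΣP − R_B = 0 − 7.659 = -7.659 kN.

R_A = -7.659 kN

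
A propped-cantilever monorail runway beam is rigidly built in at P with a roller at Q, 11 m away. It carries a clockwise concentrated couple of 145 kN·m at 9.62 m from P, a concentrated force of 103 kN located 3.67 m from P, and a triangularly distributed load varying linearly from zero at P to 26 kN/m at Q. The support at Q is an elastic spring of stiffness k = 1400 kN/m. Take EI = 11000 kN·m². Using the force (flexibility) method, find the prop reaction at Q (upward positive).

R_Q = 111.4 kN

Remove the prop at Q; the released (primary) structure is a cantilever built in at P.
Free-end deflection of the primary structure under the applied loading (downward +):
  clockwise couple 145 at a = 9.62: M₀a(2L − a)/(2EI) = 8634/EI
  point load 103 at a = 3.67: Pa²(3L − a)/(6EI) = 6782/EI
  triangular load, peak 26 at the free end: 11w₀L⁴/(120EI) = 34894/EI
  δ_0 = 50310/EI
Tip deflection under a unit load at Q: L³/(3EI) = 443.7/EI.
With EI = 11000 kN·m²: δ_0 = 4.5737 m and δ_{QQ} = 0.040333 m/kN.
Compatibility — the spring shortens by R_Q/k under the reaction it provides: δ_0 − R_Q·δ_{QQ} = R_Q/k. With 1/k = 0.000714 m/kN, R_Q = δ_0 / (δ_{QQ} + 1/k) = 4.5737 / (0.040333 + 0.000714) = 111.4 kN.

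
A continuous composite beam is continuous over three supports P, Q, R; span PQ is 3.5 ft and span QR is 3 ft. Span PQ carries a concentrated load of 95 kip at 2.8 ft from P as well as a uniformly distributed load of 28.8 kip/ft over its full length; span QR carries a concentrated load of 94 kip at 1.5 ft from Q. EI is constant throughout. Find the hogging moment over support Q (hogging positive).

M_Q = 73.93 kip·ft

Take M_Q as the redundant. Released structure: two simple spans PQ and QR with a hinge at Q.
Discontinuity in slope at Q on the released structure — sum the simple-span end rotations:
  span PQ: point load 95 at a = 2.8: Pab(L + a)/(6LEI) = 55.86/EI
  span PQ: UDL 28.8: wL³/(24EI) = 51.45/EI
  span QR: point load 94 at a = 1.5: Pab(L + b)/(6LEI) = 52.88/EI
  relative rotation θ_0 = (107.3 + 52.88)/EI = 160.2/EI
A unit hogging moment at Q produces rotation L₁/(3EI) + L₂/(3EI) = 2.167/EI.
Compatibility: M_Q·(L₁+L₂)/(3EI) = θ_0, giving M_Q = 73.93 kip·ft (hogging).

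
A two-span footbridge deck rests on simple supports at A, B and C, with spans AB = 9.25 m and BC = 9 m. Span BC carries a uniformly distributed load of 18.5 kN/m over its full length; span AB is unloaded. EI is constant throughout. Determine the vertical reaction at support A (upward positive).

R_A = -9.986 kN

Insert a hinge at B; M_B is the redundant, and each span becomes simply supported.
Rotations at B on the released spans (each span's end-slope, ×1/EI):
  span BC: UDL 18.5: wL³/(24EI) = 561.9/EI
  relative rotation θ_0 = (0 + 561.9)/EI = 561.9/EI
A unit hogging moment at B produces rotation L₁/(3EI) + L₂/(3EI) = 6.083/EI.
Compatibility: M_B·(L₁+L₂)/(3EI) = θ_0, giving M_B = 92.37 kN·m (hogging).
Span AB, ΣM about A with M_B applied at B: R_B^{AB}·9.25 = 0 + 92.37, so R_B^{AB} = 9.986 kN and R_A = 0 − 9.986 = -9.986 kN.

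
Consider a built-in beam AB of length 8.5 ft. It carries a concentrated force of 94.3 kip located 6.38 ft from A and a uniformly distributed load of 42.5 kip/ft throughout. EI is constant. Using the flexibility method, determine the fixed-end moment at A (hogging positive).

Release both end moments; the primary structure is a simply-supported span AB with redundants M_A and M_B.
Simple-span end rotations at A and B under the given loads:
  at A: point load 94.3 at a = 6.38: Pab(L + b)/(6LEI) = 265.6/EI
  at B: point load 94.3 at a = 6.38: Pab(L + a)/(6LEI) = 372.1/EI
  at A: UDL 42.5: wL³/(24EI) = 1088/EI
  at B: UDL 42.5: wL³/(24EI) = 1088/EI
  θ_A0 = 1353/EI,  θ_B0 = 1460/EI
Flexibility coefficients: a unit moment at one end gives L/(3EI) there and L/(6EI) at the far end, so f₁₁ = f₂₂ = 2.833/EI and f₁₂ = f₂₁ = 1.417/EI.
Compatibility — zero rotation at each built-in end:
  2.833 M_A + 1.417 M_B = 1353
  1.417 M_A + 2.833 M_B = 1460
Solving the pair gives M_A = 293.3 kip·ft and M_B = 368.5 kip·ft (hogging).

M_A = 293.3 kip·ft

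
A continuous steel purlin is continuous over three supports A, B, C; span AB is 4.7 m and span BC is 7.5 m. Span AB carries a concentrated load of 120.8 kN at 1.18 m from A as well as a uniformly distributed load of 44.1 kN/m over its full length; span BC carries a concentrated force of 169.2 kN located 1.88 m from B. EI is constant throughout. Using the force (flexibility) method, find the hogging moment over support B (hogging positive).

M_B = 200.8 kN·m

Release continuity at B by inserting a hinge; the redundant is the internal moment M_B. The primary structure is two simply-supported spans AB and BC.
End slopes at the hinge B, treating each span as simply supported:
  span AB: point load 120.8 at a = 1.18: Pab(L + a)/(6LEI) = 104.6/EI
  span AB: UDL 44.1: wL³/(24EI) = 190.8/EI
  span BC: point load 169.2 at a = 1.88: Pab(L + b)/(6LEI) = 521.2/EI
  relative rotation θ_0 = (295.4 + 521.2)/EI = 816.6/EI
A unit hogging moment at B produces rotation L₁/(3EI) + L₂/(3EI) = 4.067/EI.
Slope continuity at B: θ_0 = M_B·4.067/EI, so M_B = 816.6/4.067 = 200.8 kN·m (hogging).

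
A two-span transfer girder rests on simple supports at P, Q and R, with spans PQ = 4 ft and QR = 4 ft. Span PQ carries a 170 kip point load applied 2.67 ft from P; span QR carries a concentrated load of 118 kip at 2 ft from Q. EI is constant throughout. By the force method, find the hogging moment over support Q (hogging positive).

M_Q = 107.2 kip·ft

Take M_Q as the redundant. Released structure: two simple spans PQ and QR with a hinge at Q.
Rotations at Q on the released spans (each span's end-slope, ×1/EI):
  span PQ: point load 170 at a = 2.67: Pab(L + a)/(6LEI) = 167.8/EI
  span QR: point load 118 at a = 2: Pab(L + b)/(6LEI) = 118/EI
  relative rotation θ_0 = (167.8 + 118)/EI = 285.8/EI
A unit hogging moment at Q produces rotation L₁/(3EI) + L₂/(3EI) = 2.667/EI.
Slope continuity at Q: θ_0 = M_Q·2.667/EI, so M_Q = 285.8/2.667 = 107.2 kip·ft (hogging).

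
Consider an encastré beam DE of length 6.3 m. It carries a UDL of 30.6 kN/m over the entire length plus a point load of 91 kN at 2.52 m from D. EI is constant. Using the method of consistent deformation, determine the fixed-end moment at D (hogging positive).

M_D = 183.8 kN·m

Release both end moments; the primary structure is a simply-supported span DE with redundants M_D and M_E.
Simple-span end rotations at D and E under the given loads:
  at D: UDL 30.6: wL³/(24EI) = 318.8/EI
  at E: UDL 30.6: wL³/(24EI) = 318.8/EI
  at D: point load 91 at a = 2.52: Pab(L + b)/(6LEI) = 231.2/EI
  at E: point load 91 at a = 2.52: Pab(L + a)/(6LEI) = 202.3/EI
  θ_D0 = 550/EI,  θ_E0 = 521.1/EI
Flexibility coefficients: a unit moment at one end gives L/(3EI) there and L/(6EI) at the far end, so f₁₁ = f₂₂ = 2.1/EI and f₁₂ = f₂₁ = 1.05/EI.
Compatibility — zero rotation at each built-in end:
  2.1 M_D + 1.05 M_E = 550
  1.05 M_D + 2.1 M_E = 521.1
Solving the pair gives M_D = 183.8 kN·m and M_E = 156.2 kN·m (hogging).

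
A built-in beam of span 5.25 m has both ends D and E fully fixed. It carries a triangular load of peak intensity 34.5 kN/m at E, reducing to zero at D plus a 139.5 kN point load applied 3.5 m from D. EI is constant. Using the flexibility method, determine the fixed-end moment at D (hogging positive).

Take the two fixed-end moments M_D, M_E as redundants; the released structure is the simple span DE.
On the primary (simply-supported) span, the end slopes from the loading are:
  at D: triangular load, peak 34.5: 7w₀L³/(360EI) = 97.07/EI
  at E: triangular load, peak 34.5: w₀L³/(45EI) = 110.9/EI
  at D: point load 139.5 at a = 3.5: Pab(L + b)/(6LEI) = 189.9/EI
  at E: point load 139.5 at a = 3.5: Pab(L + a)/(6LEI) = 237.3/EI
  θ_D0 = 286.9/EI,  θ_E0 = 348.3/EI
Flexibility coefficients: a unit moment at one end gives L/(3EI) there and L/(6EI) at the far end, so f₁₁ = f₂₂ = 1.75/EI and f₁₂ = f₂₁ = 0.875/EI.
Compatibility — zero rotation at each built-in end:
  1.75 M_D + 0.875 M_E = 286.9
  0.875 M_D + 1.75 M_E = 348.3
Solving the pair gives M_D = 85.95 kN·m and M_E = 156 kN·m (hogging).

M_D = 85.95 kN·m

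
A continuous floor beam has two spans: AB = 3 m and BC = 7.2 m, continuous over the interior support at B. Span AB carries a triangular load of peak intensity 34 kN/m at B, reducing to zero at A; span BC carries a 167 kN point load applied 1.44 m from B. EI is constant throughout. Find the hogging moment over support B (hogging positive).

M_B = 128.2 kN·m

Insert a hinge at B; M_B is the redundant, and each span becomes simply supported.
Discontinuity in slope at B on the released structure — sum the simple-span end rotations:
  span AB: triangular load, peak 34: w₀L³/(45EI) = 20.4/EI
  span BC: point load 167 at a = 1.44: Pab(L + b)/(6LEI) = 415.5/EI
  relative rotation θ_0 = (20.4 + 415.5)/EI = 435.9/EI
A unit hogging moment at B produces rotation L₁/(3EI) + L₂/(3EI) = 3.4/EI.
Slope continuity at B: θ_0 = M_B·3.4/EI, so M_B = 435.9/3.4 = 128.2 kN·m (hogging).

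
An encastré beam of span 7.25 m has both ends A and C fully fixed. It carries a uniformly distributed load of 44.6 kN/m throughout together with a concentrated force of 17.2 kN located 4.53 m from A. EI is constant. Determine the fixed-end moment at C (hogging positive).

Release both end moments; the primary structure is a simply-supported span AC with redundants M_A and M_C.
End rotations of the released simple span under the applied load (×1/EI):
  at A: UDL 44.6: wL³/(24EI) = 708.2/EI
  at C: UDL 44.6: wL³/(24EI) = 708.2/EI
  at A: point load 17.2 at a = 4.53: Pab(L + b)/(6LEI) = 48.57/EI
  at C: point load 17.2 at a = 4.53: Pab(L + a)/(6LEI) = 57.39/EI
  θ_A0 = 756.7/EI,  θ_C0 = 765.6/EI
Flexibility coefficients: a unit moment at one end gives L/(3EI) there and L/(6EI) at the far end, so f₁₁ = f₂₂ = 2.417/EI and f₁₂ = f₂₁ = 1.208/EI.
Compatibility — zero rotation at each built-in end:
  2.417 M_A + 1.208 M_C = 756.7
  1.208 M_A + 2.417 M_C = 765.6
Solving the pair gives M_A = 206.3 kN·m and M_C = 213.6 kN·m (hogging).

M_C = 213.6 kN·m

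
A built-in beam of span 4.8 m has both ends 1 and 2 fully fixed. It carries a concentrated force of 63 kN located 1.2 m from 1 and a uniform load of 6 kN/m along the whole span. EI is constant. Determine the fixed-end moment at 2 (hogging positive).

Release both end moments; the primary structure is a simply-supported span 12 with redundants M_1 and M_2.
End rotations of the released simple span under the applied load (×1/EI):
  at 1: point load 63 at a = 1.2: Pab(L + b)/(6LEI) = 79.38/EI
  at 2: point load 63 at a = 1.2: Pab(L + a)/(6LEI) = 56.7/EI
  at 1: UDL 6: wL³/(24EI) = 27.65/EI
  at 2: UDL 6: wL³/(24EI) = 27.65/EI
  θ_10 = 107/EI,  θ_20 = 84.35/EI
Flexibility coefficients: a unit moment at one end gives L/(3EI) there and L/(6EI) at the far end, so f₁₁ = f₂₂ = 1.6/EI and f₁₂ = f₂₁ = 0.8/EI.
Compatibility — zero rotation at each built-in end:
  1.6 M_1 + 0.8 M_2 = 107
  0.8 M_1 + 1.6 M_2 = 84.35
Solving the pair gives M_1 = 54.05 kN·m and M_2 = 25.7 kN·m (hogging).

M_2 = 25.7 kN·m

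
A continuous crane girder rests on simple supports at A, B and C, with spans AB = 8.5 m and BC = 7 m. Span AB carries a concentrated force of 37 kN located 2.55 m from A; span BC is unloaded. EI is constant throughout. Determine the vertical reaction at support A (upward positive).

Release continuity at B by inserting a hinge; the redundant is the internal moment M_B. The primary structure is two simply-supported spans AB and BC.
Discontinuity in slope at B on the released structure — sum the simple-span end rotations:
  span AB: point load 37 at a = 2.55: Pab(L + a)/(6LEI) = 121.6/EI
  relative rotation θ_0 = (121.6 + 0)/EI = 121.6/EI
A unit hogging moment at B produces rotation L₁/(3EI) + L₂/(3EI) = 5.167/EI.
Slope continuity at B: θ_0 = M_B·5.167/EI, so M_B = 121.6/5.167 = 23.54 kN·m (hogging).
Span AB, ΣM about A with M_B applied at B: R_B^{AB}·8.5 = 94.35 + 23.54, so R_B^{AB} = 13.87 kN and R_A = 37 − 13.87 = 23.13 kN.

R_A = 23.13 kN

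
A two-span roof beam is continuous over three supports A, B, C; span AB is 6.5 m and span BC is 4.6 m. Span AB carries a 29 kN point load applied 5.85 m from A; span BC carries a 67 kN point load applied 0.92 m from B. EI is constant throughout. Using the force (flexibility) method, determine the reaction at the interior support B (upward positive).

R_B = 90.03 kN

Take M_B as the redundant. Released structure: two simple spans AB and BC with a hinge at B.
Rotations at B on the released spans (each span's end-slope, ×1/EI):
  span AB: point load 29 at a = 5.85: Pab(L + a)/(6LEI) = 34.92/EI
  span BC: point load 67 at a = 0.92: Pab(L + b)/(6LEI) = 68.05/EI
  relative rotation θ_0 = (34.92 + 68.05)/EI = 103/EI
A unit hogging moment at B produces rotation L₁/(3EI) + L₂/(3EI) = 3.7/EI.
Compatibility: M_B·(L₁+L₂)/(3EI) = θ_0, giving M_B = 27.83 kN·m (hogging).
Span AB, ΣM about A with M_B applied at B: R_B^{AB}·6.5 = 169.7 + 27.83, so R_B^{AB} = 30.38 kN and R_A = 29 − 30.38 = -1.382 kN.
Span BC, ΣM about C: R_B^{BC}·4.6 = 246.6 + 27.83, so R_B^{BC} = 59.65 kN and R_C = 67 − 59.65 = 7.35 kN.
R_B = 30.38 + 59.65 = 90.03 kN.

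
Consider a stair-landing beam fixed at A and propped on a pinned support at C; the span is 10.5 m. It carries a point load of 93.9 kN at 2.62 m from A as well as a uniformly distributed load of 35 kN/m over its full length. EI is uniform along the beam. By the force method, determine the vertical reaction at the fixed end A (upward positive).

Release the roller at C. Primary structure: cantilever fixed at A.
Downward deflection at the released point C due to the loads:
  point load 93.9 at a = 2.62: Pa²(3L − a)/(6EI) = 3103/EI
  UDL 35: wL⁴/(8EI) = 53178/EI
  δ_0 = 56281/EI
Flexibility coefficient — unit upward force at C: δ_{CC} = L³/(3EI) = 385.9/EI.
The prop prevents deflection at C: R_C = δ_0/δ_{CC} = 56281/385.9 = 145.9 kN.
Vertical equilibrium: R_A = ΣP − R_C = 461.4 − 145.9 = 315.5 kN.

R_A = 315.5 kN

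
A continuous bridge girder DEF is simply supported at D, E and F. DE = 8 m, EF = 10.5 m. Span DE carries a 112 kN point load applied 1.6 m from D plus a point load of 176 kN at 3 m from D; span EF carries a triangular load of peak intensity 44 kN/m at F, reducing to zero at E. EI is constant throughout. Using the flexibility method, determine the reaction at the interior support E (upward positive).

R_E = 230.6 kN

Insert a hinge at E; M_E is the redundant, and each span becomes simply supported.
End slopes at the hinge E, treating each span as simply supported:
  span DE: point load 112 at a = 1.6: Pab(L + a)/(6LEI) = 229.4/EI
  span DE: point load 176 at a = 3: Pab(L + a)/(6LEI) = 605/EI
  span EF: triangular load, peak 44: 7w₀L³/(360EI) = 990.4/EI
  relative rotation θ_0 = (834.4 + 990.4)/EI = 1825/EI
A unit hogging moment at E produces rotation L₁/(3EI) + L₂/(3EI) = 6.167/EI.
Compatibility: M_E·(L₁+L₂)/(3EI) = θ_0, giving M_E = 295.9 kN·m (hogging).
Span DE, ΣM about D with M_E applied at E: R_E^{DE}·8 = 707.2 + 295.9, so R_E^{DE} = 125.4 kN and R_D = 288 − 125.4 = 162.6 kN.
Span EF, ΣM about F: R_E^{EF}·10.5 = 808.5 + 295.9, so R_E^{EF} = 105.2 kN and R_F = 231 − 105.2 = 125.8 kN.
R_E = 125.4 + 105.2 = 230.6 kN.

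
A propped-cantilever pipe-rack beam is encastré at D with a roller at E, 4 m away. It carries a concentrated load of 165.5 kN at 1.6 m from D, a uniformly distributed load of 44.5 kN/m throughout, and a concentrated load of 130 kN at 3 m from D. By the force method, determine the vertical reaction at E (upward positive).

Take the reaction at E as the redundant and release it; the primary structure is a cantilever fixed at D.
Deflection at E on the released cantilever, summing each load's contribution:
  point load 165.5 at a = 1.6: Pa²(3L − a)/(6EI) = 734.4/EI
  UDL 44.5: wL⁴/(8EI) = 1424/EI
  point load 130 at a = 3: Pa²(3L − a)/(6EI) = 1755/EI
  δ_0 = 3913/EI
Tip deflection under a unit load at E: L³/(3EI) = 21.33/EI.
Compatibility at E: δ_0 − R_E·δ_{EE} = 0, so R_E = 3913/21.33 = 183.4 kN.

R_E = 183.4 kN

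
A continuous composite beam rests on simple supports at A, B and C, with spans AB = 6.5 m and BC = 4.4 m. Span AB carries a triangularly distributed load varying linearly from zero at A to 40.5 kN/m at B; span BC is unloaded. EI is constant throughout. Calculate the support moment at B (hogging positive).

Release continuity at B by inserting a hinge; the redundant is the internal moment M_B. The primary structure is two simply-supported spans AB and BC.
Rotations at B on the released spans (each span's end-slope, ×1/EI):
  span AB: triangular load, peak 40.5: w₀L³/(45EI) = 247.2/EI
  relative rotation θ_0 = (247.2 + 0)/EI = 247.2/EI
A unit hogging moment at B produces rotation L₁/(3EI) + L₂/(3EI) = 3.633/EI.
Slope continuity at B: θ_0 = M_B·3.633/EI, so M_B = 247.2/3.633 = 68.03 kN·m (hogging).

M_B = 68.03 kN·m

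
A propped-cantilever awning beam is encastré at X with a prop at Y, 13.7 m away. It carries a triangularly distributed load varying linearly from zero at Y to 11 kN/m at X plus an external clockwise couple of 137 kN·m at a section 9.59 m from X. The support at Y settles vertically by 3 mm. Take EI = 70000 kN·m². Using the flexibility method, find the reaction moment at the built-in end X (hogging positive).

M_X = 90.99 kN·m

Choose R_Y as the redundant. The primary structure is the cantilever fixed at X.
Deflection at Y on the released cantilever, summing each load's contribution:
  triangular load, peak 11 at the fixed end: w₀L⁴/(30EI) = 12917/EI
  clockwise couple 137 at a = 9.59: M₀a(2L − a)/(2EI) = 11700/EI
  δ_0 = 24616/EI
Tip deflection under a unit load at Y: L³/(3EI) = 857.1/EI.
With EI = 70000 kN·m²: δ_0 = 0.35166 m and δ_{YY} = 0.012245 m/kN.
Compatibility — the beam at Y must follow the support down by 0.003 m: δ_0 − R_Y·δ_{YY} = 0.003, so R_Y = (0.35166 − 0.003)/0.012245 = 28.47 kN.
Moment equilibrium about X: M_X = Σ(load moments about X) − R_Y·L = 481.1 − 28.47×13.7 = 90.99 kN·m.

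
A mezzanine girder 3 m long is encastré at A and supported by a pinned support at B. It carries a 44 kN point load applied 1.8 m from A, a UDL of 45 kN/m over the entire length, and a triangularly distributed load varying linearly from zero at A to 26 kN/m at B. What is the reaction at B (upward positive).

Choose R_B as the redundant. The primary structure is the cantilever fixed at A.
Primary-structure tip deflection at B by superposition:
  point load 44 at a = 1.8: Pa²(3L − a)/(6EI) = 171.1/EI
  UDL 45: wL⁴/(8EI) = 455.6/EI
  triangular load, peak 26 at the free end: 11w₀L⁴/(120EI) = 193.1/EI
  δ_0 = 819.7/EI
Flexibility coefficient — unit upward force at B: δ_{BB} = L³/(3EI) = 9/EI.
Compatibility at B: δ_0 − R_B·δ_{BB} = 0, so R_B = 819.7/9 = 91.08 kN.

R_B = 91.08 kN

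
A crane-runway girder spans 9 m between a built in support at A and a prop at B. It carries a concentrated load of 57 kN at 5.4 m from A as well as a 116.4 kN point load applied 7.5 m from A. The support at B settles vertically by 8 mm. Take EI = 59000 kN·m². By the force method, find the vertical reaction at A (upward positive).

Remove the prop at B; the released (primary) structure is a cantilever built in at A.
Downward deflection at the released point B due to the loads:
  point load 57 at a = 5.4: Pa²(3L − a)/(6EI) = 5984/EI
  point load 116.4 at a = 7.5: Pa²(3L − a)/(6EI) = 21279/EI
  δ_0 = 27263/EI
Flexibility coefficient — unit upward force at B: δ_{BB} = L³/(3EI) = 243/EI.
With EI = 59000 kN·m²: δ_0 = 0.46208 m and δ_{BB} = 0.004119 m/kN.
Compatibility — the beam at B must follow the support down by 0.008 m: δ_0 − R_B·δ_{BB} = 0.008, so R_B = (0.46208 − 0.008)/0.004119 = 110.3 kN.
Vertical equilibrium: R_A = ΣP − R_B = 173.4 − 110.3 = 63.15 kN.

R_A = 63.15 kN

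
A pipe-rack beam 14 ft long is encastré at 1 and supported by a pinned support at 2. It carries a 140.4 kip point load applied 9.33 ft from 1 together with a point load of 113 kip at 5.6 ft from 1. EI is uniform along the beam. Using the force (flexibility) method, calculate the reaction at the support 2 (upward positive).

Remove the prop at 2; the released (primary) structure is a cantilever built in at 1.
Primary-structure tip deflection at 2 by superposition:
  point load 140.4 at a = 9.33: Pa²(3L − a)/(6EI) = 66547/EI
  point load 113 at a = 5.6: Pa²(3L − a)/(6EI) = 21498/EI
  δ_0 = 88045/EI
Tip deflection under a unit load at 2: L³/(3EI) = 914.7/EI.
The prop prevents deflection at 2: R_2 = δ_0/δ_{22} = 88045/914.7 = 96.26 kip.

R_2 = 96.26 kip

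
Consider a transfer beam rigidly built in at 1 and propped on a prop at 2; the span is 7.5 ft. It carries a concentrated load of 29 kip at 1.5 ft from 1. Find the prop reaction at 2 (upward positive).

R_2 = 1.624 kip

Choose R_2 as the redundant. The primary structure is the cantilever fixed at 1.
Downward deflection at the released point 2 due to the loads:
  point load 29 at a = 1.5: Pa²(3L − a)/(6EI) = 228.4/EI
Flexibility coefficient — unit upward force at 2: δ_{22} = L³/(3EI) = 140.6/EI.
The prop prevents deflection at 2: R_2 = δ_0/δ_{22} = 228.4/140.6 = 1.624 kip.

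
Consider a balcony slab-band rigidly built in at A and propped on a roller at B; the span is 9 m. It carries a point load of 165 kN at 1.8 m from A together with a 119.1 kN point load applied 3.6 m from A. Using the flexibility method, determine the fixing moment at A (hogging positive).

Release the roller at B. Primary structure: cantilever fixed at A.
Downward deflection at the released point B due to the loads:
  point load 165 at a = 1.8: Pa²(3L − a)/(6EI) = 2245/EI
  point load 119.1 at a = 3.6: Pa²(3L − a)/(6EI) = 6020/EI
  δ_0 = 8265/EI
Flexibility coefficient — unit upward force at B: δ_{BB} = L³/(3EI) = 243/EI.
The prop prevents deflection at B: R_B = δ_0/δ_{BB} = 8265/243 = 34.01 kN.
Moment equilibrium about A: M_A = Σ(load moments about A) − R_B·L = 725.8 − 34.01×9 = 419.6 kN·m.

M_A = 419.6 kN·m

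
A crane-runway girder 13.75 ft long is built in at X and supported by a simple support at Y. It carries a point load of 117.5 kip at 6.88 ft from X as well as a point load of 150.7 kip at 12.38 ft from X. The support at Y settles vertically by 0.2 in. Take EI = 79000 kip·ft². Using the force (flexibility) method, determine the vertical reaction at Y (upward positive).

R_Y = 163.5 kip

Release the roller at Y. Primary structure: cantilever fixed at X.
Primary-structure tip deflection at Y by superposition:
  point load 117.5 at a = 6.88: Pa²(3L − a)/(6EI) = 31860/EI
  point load 150.7 at a = 12.38: Pa²(3L − a)/(6EI) = 111135/EI
  δ_0 = 142995/EI
Flexibility coefficient — unit upward force at Y: δ_{YY} = L³/(3EI) = 866.5/EI.
With EI = 79000 kip·ft²: δ_0 = 1.8101 ft and δ_{YY} = 0.010969 ft/kip.
Compatibility — the beam at Y must follow the support down by 0.01667 ft: δ_0 − R_Y·δ_{YY} = 0.01667, so R_Y = (1.8101 − 0.01667)/0.010969 = 163.5 kip.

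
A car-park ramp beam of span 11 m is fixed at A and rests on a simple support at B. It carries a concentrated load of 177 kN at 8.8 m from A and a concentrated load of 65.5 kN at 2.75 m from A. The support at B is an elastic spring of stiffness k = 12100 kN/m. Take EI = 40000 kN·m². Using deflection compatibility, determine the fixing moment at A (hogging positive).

M_A = 315.7 kN·m

Take the reaction at B as the redundant and release it; the primary structure is a cantilever fixed at A.
Free-end deflection of the primary structure under the applied loading (downward +):
  point load 177 at a = 8.8: Pa²(3L − a)/(6EI) = 55284/EI
  point load 65.5 at a = 2.75: Pa²(3L − a)/(6EI) = 2497/EI
  δ_0 = 57782/EI
Flexibility coefficient — unit upward force at B: δ_{BB} = L³/(3EI) = 443.7/EI.
With EI = 40000 kN·m²: δ_0 = 1.4445 m and δ_{BB} = 0.011092 m/kN.
Compatibility — the spring shortens by R_B/k under the reaction it provides: δ_0 − R_B·δ_{BB} = R_B/k. With 1/k = 0.000083 m/kN, R_B = δ_0 / (δ_{BB} + 1/k) = 1.4445 / (0.011092 + 0.000083) = 129.3 kN.
Moment equilibrium about A: M_A = Σ(load moments about A) − R_B·L = 1738 − 129.3×11 = 315.7 kN·m.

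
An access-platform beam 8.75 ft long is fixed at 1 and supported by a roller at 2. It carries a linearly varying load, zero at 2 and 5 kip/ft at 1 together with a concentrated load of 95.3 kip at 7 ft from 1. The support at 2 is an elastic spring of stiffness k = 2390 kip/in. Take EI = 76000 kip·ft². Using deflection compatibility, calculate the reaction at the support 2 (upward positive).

Remove the prop at 2; the released (primary) structure is a cantilever built in at 1.
Free-end deflection of the primary structure under the applied loading (downward +):
  triangular load, peak 5 at the fixed end: w₀L⁴/(30EI) = 977/EI
  point load 95.3 at a = 7: Pa²(3L − a)/(6EI) = 14982/EI
  δ_0 = 15959/EI
Tip deflection under a unit load at 2: L³/(3EI) = 223.3/EI.
With EI = 76000 kip·ft²: δ_0 = 0.20999 ft and δ_{22} = 0.002938 ft/kip.
Compatibility — the spring shortens by R_2/k under the reaction it provides: δ_0 − R_2·δ_{22} = R_2/k. With 1/k = 1/(2390×12) ft/kip = 0.000035 ft/kip, R_2 = δ_0 / (δ_{22} + 1/k) = 0.20999 / (0.002938 + 0.000035) = 70.63 kip.

R_2 = 70.63 kip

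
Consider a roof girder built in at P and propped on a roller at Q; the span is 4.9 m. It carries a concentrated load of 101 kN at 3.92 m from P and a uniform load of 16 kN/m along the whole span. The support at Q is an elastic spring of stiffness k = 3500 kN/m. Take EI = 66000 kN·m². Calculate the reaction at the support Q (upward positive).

Take the reaction at Q as the redundant and release it; the primary structure is a cantilever fixed at P.
Downward deflection at the released point Q due to the loads:
  point load 101 at a = 3.92: Pa²(3L − a)/(6EI) = 2788/EI
  UDL 16: wL⁴/(8EI) = 1153/EI
  δ_0 = 3941/EI
Flexibility coefficient — unit upward force at Q: δ_{QQ} = L³/(3EI) = 39.22/EI.
With EI = 66000 kN·m²: δ_0 = 0.059718 m and δ_{QQ} = 0.000594 m/kN.
Compatibility — the spring shortens by R_Q/k under the reaction it provides: δ_0 − R_Q·δ_{QQ} = R_Q/k. With 1/k = 0.000286 m/kN, R_Q = δ_0 / (δ_{QQ} + 1/k) = 0.059718 / (0.000594 + 0.000286) = 67.87 kN.

R_Q = 67.87 kN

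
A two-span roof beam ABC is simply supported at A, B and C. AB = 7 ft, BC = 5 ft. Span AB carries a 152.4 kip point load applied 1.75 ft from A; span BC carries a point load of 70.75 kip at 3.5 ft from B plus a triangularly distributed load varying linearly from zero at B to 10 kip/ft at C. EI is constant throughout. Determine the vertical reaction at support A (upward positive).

R_A = 100.1 kip

Insert a hinge at B; M_B is the redundant, and each span becomes simply supported.
Rotations at B on the released spans (each span's end-slope, ×1/EI):
  span AB: point load 152.4 at a = 1.75: Pab(L + a)/(6LEI) = 291.7/EI
  span BC: point load 70.75 at a = 3.5: Pab(L + b)/(6LEI) = 80.48/EI
  span BC: triangular load, peak 10: 7w₀L³/(360EI) = 24.31/EI
  relative rotation θ_0 = (291.7 + 104.8)/EI = 396.5/EI
A unit hogging moment at B produces rotation L₁/(3EI) + L₂/(3EI) = 4/EI.
Compatibility: M_B·(L₁+L₂)/(3EI) = θ_0, giving M_B = 99.12 kip·ft (hogging).
Span AB, ΣM about A with M_B applied at B: R_B^{AB}·7 = 266.7 + 99.12, so R_B^{AB} = 52.26 kip and R_A = 152.4 − 52.26 = 100.1 kip.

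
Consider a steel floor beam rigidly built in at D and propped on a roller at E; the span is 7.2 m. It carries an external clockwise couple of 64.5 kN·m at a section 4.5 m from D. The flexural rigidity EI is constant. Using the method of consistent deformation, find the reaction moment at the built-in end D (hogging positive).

M_D = -18.64 kN·m

Remove the prop at E; the released (primary) structure is a cantilever built in at D.
Free-end deflection of the primary structure under the applied loading (downward +):
  clockwise couple 64.5 at a = 4.5: M₀a(2L − a)/(2EI) = 1437/EI
Flexibility coefficient — unit upward force at E: δ_{EE} = L³/(3EI) = 124.4/EI.
The prop prevents deflection at E: R_E = δ_0/δ_{EE} = 1437/124.4 = 11.55 kN.
Moment equilibrium about D: M_D = Σ(load moments about D) − R_E·L = 64.5 − 11.55×7.2 = -18.64 kN·m.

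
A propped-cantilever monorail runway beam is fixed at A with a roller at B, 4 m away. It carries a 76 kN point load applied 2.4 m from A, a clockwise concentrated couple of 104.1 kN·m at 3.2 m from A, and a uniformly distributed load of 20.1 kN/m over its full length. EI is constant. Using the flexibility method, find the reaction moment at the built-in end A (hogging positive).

M_A = 45.47 kN·m

Choose R_B as the redundant. The primary structure is the cantilever fixed at A.
Deflection at B on the released cantilever, summing each load's contribution:
  point load 76 at a = 2.4: Pa²(3L − a)/(6EI) = 700.4/EI
  clockwise couple 104.1 at a = 3.2: M₀a(2L − a)/(2EI) = 799.5/EI
  UDL 20.1: wL⁴/(8EI) = 643.2/EI
  δ_0 = 2143/EI
Tip deflection under a unit load at B: L³/(3EI) = 21.33/EI.
Compatibility at B: δ_0 − R_B·δ_{BB} = 0, so R_B = 2143/21.33 = 100.5 kN.
Moment equilibrium about A: M_A = Σ(load moments about A) − R_B·L = 447.3 − 100.5×4 = 45.47 kN·m.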